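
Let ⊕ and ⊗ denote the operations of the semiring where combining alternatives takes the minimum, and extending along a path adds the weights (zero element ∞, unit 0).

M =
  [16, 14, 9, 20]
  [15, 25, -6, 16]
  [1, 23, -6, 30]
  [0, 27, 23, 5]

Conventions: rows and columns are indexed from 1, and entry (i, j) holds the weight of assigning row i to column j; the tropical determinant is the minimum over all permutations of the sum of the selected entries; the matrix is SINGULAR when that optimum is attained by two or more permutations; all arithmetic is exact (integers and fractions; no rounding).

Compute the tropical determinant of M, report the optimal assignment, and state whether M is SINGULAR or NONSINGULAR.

σ = (1, 2, 3, 4): 16 + 25 + (-6) + 5 = 40
σ = (1, 2, 4, 3): 16 + 25 + 30 + 23 = 94
σ = (1, 3, 2, 4): 16 + (-6) + 23 + 5 = 38
σ = (1, 3, 4, 2): 16 + (-6) + 30 + 27 = 67
σ = (1, 4, 2, 3): 16 + 16 + 23 + 23 = 78
σ = (1, 4, 3, 2): 16 + 16 + (-6) + 27 = 53
σ = (2, 1, 3, 4): 14 + 15 + (-6) + 5 = 28
σ = (2, 1, 4, 3): 14 + 15 + 30 + 23 = 82
σ = (2, 3, 1, 4): 14 + (-6) + 1 + 5 = 14
σ = (2, 3, 4, 1): 14 + (-6) + 30 + 0 = 38
σ = (2, 4, 1, 3): 14 + 16 + 1 + 23 = 54
σ = (2, 4, 3, 1): 14 + 16 + (-6) + 0 = 24
σ = (3, 1, 2, 4): 9 + 15 + 23 + 5 = 52
σ = (3, 1, 4, 2): 9 + 15 + 30 + 27 = 81
σ = (3, 2, 1, 4): 9 + 25 + 1 + 5 = 40
σ = (3, 2, 4, 1): 9 + 25 + 30 + 0 = 64
σ = (3, 4, 1, 2): 9 + 16 + 1 + 27 = 53
σ = (3, 4, 2, 1): 9 + 16 + 23 + 0 = 48
σ = (4, 1, 2, 3): 20 + 15 + 23 + 23 = 81
σ = (4, 1, 3, 2): 20 + 15 + (-6) + 27 = 56
σ = (4, 2, 1, 3): 20 + 25 + 1 + 23 = 69
σ = (4, 2, 3, 1): 20 + 25 + (-6) + 0 = 39
σ = (4, 3, 1, 2): 20 + (-6) + 1 + 27 = 42
σ = (4, 3, 2, 1): 20 + (-6) + 23 + 0 = 37
Optimal value attained by: σ = (2, 3, 1, 4).
Answer: det⊕(M) = 14; verdict: NONSINGULAR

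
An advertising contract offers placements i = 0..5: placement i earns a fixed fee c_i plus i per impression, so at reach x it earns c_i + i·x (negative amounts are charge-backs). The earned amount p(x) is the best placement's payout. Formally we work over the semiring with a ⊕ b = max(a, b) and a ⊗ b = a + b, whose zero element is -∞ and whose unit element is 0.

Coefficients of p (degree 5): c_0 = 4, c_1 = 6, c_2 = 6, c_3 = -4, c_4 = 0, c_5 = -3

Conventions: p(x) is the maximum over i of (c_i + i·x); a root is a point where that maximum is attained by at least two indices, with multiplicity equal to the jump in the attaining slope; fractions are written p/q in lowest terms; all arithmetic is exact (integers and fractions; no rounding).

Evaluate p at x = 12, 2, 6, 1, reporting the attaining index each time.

p(12) = max(4+0·12=4, 6+1·12=18, 6+2·12=30, -4+3·12=32, 0+4·12=48, -3+5·12=57) = 57 (attained by i=5)
p(2) = max(4+0·2=4, 6+1·2=8, 6+2·2=10, -4+3·2=2, 0+4·2=8, -3+5·2=7) = 10 (attained by i=2)
p(6) = max(4+0·6=4, 6+1·6=12, 6+2·6=18, -4+3·6=14, 0+4·6=24, -3+5·6=27) = 27 (attained by i=5)
p(1) = max(4+0·1=4, 6+1·1=7, 6+2·1=8, -4+3·1=-1, 0+4·1=4, -3+5·1=2) = 8 (attained by i=2)
Answer: p(12) = 57; p(2) = 10; p(6) = 27; p(1) = 8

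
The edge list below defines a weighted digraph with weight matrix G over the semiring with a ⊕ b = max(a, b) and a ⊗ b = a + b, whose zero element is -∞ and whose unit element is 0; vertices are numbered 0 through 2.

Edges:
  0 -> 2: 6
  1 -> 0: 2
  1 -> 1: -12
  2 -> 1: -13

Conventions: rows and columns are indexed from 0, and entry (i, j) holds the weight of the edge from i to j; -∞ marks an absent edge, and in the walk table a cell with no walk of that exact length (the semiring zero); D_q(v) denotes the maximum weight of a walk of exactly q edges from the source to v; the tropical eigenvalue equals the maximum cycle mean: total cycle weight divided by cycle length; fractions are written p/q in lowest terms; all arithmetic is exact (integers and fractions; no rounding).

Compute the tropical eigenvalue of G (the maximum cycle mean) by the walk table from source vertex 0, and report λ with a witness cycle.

q=0: [0, -∞, -∞]
q=1: [-∞, -∞, 6]
q=2: [-∞, -7, -∞]
q=3: [-5, -19, -∞]
Optimal cycle mean attained by: cycle 0->2->1->0, total 6 + (-13) + 2, length 3.
Answer: λ = -5/3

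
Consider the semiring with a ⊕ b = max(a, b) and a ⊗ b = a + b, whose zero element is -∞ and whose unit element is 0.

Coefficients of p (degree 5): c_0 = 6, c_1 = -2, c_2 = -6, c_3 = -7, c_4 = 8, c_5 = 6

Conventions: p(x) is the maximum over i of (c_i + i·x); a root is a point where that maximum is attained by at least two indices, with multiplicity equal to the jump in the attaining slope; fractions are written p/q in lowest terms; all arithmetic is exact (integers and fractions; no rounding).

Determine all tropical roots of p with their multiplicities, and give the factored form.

hull edge (i=0, c=6) to (i=4, c=8): slope 1/2, span 4
hull edge (i=4, c=8) to (i=5, c=6): slope -2, span 1
Factored form: p(x) = 6 ⊗ (x ⊕ (-1/2)) ⊗ (x ⊕ (-1/2)) ⊗ (x ⊕ (-1/2)) ⊗ (x ⊕ (-1/2)) ⊗ (x ⊕ 2)
Answer: roots = -1/2 (mult 4), 2 (mult 1)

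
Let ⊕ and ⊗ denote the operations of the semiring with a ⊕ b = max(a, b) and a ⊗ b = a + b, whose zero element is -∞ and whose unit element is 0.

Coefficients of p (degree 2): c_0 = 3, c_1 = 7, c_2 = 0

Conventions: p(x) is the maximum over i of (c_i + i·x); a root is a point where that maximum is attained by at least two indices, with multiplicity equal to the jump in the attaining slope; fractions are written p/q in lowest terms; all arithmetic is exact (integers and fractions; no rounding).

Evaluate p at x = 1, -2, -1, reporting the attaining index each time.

p(1) = max(3+0·1=3, 7+1·1=8, 0+2·1=2) = 8 (attained by i=1)
p(-2) = max(3+0·(-2)=3, 7+1·(-2)=5, 0+2·(-2)=-4) = 5 (attained by i=1)
p(-1) = max(3+0·(-1)=3, 7+1·(-1)=6, 0+2·(-1)=-2) = 6 (attained by i=1)
Answer: p(1) = 8; p(-2) = 5; p(-1) = 6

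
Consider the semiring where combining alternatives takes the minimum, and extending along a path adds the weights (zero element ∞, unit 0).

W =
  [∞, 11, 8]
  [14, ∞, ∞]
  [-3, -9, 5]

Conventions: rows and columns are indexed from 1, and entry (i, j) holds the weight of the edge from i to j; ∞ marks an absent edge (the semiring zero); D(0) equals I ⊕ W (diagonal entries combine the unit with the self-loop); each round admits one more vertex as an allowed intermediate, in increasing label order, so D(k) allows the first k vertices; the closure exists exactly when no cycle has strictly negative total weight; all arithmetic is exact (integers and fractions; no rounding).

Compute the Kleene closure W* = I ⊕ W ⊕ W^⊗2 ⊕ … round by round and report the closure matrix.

D(0):
  [0, 11, 8]
  [14, 0, ∞]
  [-3, -9, 0]
D(1):
  [0, 11, 8]
  [14, 0, 22]
  [-3, -9, 0]
D(2):
  [0, 11, 8]
  [14, 0, 22]
  [-3, -9, 0]
D(3):
  [0, -1, 8]
  [14, 0, 22]
  [-3, -9, 0]
Answer: W* = [[0, -1, 8], [14, 0, 22], [-3, -9, 0]]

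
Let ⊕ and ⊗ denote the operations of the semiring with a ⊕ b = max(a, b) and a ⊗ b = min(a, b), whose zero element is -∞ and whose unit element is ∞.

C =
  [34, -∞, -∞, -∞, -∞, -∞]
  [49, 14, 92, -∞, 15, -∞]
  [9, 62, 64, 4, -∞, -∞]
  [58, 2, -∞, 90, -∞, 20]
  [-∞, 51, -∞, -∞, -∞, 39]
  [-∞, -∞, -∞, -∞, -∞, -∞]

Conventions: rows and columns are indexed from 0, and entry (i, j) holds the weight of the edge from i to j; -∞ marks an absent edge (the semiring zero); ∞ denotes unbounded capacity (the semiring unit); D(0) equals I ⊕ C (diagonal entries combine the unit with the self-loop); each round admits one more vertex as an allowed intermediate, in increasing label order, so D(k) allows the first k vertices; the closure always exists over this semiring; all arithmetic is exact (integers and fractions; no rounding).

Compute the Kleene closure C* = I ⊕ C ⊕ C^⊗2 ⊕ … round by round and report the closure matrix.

D(0):
  [∞, -∞, -∞, -∞, -∞, -∞]
  [49, ∞, 92, -∞, 15, -∞]
  [9, 62, ∞, 4, -∞, -∞]
  [58, 2, -∞, ∞, -∞, 20]
  [-∞, 51, -∞, -∞, ∞, 39]
  [-∞, -∞, -∞, -∞, -∞, ∞]
D(1):
  [∞, -∞, -∞, -∞, -∞, -∞]
  [49, ∞, 92, -∞, 15, -∞]
  [9, 62, ∞, 4, -∞, -∞]
  [58, 2, -∞, ∞, -∞, 20]
  [-∞, 51, -∞, -∞, ∞, 39]
  [-∞, -∞, -∞, -∞, -∞, ∞]
D(2):
  [∞, -∞, -∞, -∞, -∞, -∞]
  [49, ∞, 92, -∞, 15, -∞]
  [49, 62, ∞, 4, 15, -∞]
  [58, 2, 2, ∞, 2, 20]
  [49, 51, 51, -∞, ∞, 39]
  [-∞, -∞, -∞, -∞, -∞, ∞]
D(3):
  [∞, -∞, -∞, -∞, -∞, -∞]
  [49, ∞, 92, 4, 15, -∞]
  [49, 62, ∞, 4, 15, -∞]
  [58, 2, 2, ∞, 2, 20]
  [49, 51, 51, 4, ∞, 39]
  [-∞, -∞, -∞, -∞, -∞, ∞]
D(4):
  [∞, -∞, -∞, -∞, -∞, -∞]
  [49, ∞, 92, 4, 15, 4]
  [49, 62, ∞, 4, 15, 4]
  [58, 2, 2, ∞, 2, 20]
  [49, 51, 51, 4, ∞, 39]
  [-∞, -∞, -∞, -∞, -∞, ∞]
D(5):
  [∞, -∞, -∞, -∞, -∞, -∞]
  [49, ∞, 92, 4, 15, 15]
  [49, 62, ∞, 4, 15, 15]
  [58, 2, 2, ∞, 2, 20]
  [49, 51, 51, 4, ∞, 39]
  [-∞, -∞, -∞, -∞, -∞, ∞]
D(6):
  [∞, -∞, -∞, -∞, -∞, -∞]
  [49, ∞, 92, 4, 15, 15]
  [49, 62, ∞, 4, 15, 15]
  [58, 2, 2, ∞, 2, 20]
  [49, 51, 51, 4, ∞, 39]
  [-∞, -∞, -∞, -∞, -∞, ∞]
Answer: C* = [[∞, -∞, -∞, -∞, -∞, -∞], [49, ∞, 92, 4, 15, 15], [49, 62, ∞, 4, 15, 15], [58, 2, 2, ∞, 2, 20], [49, 51, 51, 4, ∞, 39], [-∞, -∞, -∞, -∞, -∞, ∞]]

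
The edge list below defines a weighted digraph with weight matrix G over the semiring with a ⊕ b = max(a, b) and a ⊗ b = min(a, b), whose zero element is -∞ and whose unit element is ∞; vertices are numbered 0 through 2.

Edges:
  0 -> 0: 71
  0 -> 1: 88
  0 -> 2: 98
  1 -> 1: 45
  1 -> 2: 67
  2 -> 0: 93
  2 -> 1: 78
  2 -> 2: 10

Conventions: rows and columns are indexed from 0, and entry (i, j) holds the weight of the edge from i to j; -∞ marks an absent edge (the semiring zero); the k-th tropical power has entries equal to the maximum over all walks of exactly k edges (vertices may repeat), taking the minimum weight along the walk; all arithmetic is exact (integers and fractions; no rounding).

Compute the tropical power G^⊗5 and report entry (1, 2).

G^⊗2:
  [93, 78, 71]
  [67, 67, 45]
  [71, 88, 93]
G^⊗3:
  [71, 88, 93]
  [67, 67, 67]
  [93, 78, 71]
G^⊗4:
  [93, 78, 71]
  [67, 67, 67]
  [71, 88, 93]
G^⊗5:
  [71, 88, 93]
  [67, 67, 67]
  [93, 78, 71]
Key observation: the optimum is the walk 1->2->0->2->0->2, with weight 67 min 93 min 98 min 93 min 98 = 67.
Optimal value attained by: walk 1->2->0->2->0->2.
Answer: (G^⊗5)[1][2] = 67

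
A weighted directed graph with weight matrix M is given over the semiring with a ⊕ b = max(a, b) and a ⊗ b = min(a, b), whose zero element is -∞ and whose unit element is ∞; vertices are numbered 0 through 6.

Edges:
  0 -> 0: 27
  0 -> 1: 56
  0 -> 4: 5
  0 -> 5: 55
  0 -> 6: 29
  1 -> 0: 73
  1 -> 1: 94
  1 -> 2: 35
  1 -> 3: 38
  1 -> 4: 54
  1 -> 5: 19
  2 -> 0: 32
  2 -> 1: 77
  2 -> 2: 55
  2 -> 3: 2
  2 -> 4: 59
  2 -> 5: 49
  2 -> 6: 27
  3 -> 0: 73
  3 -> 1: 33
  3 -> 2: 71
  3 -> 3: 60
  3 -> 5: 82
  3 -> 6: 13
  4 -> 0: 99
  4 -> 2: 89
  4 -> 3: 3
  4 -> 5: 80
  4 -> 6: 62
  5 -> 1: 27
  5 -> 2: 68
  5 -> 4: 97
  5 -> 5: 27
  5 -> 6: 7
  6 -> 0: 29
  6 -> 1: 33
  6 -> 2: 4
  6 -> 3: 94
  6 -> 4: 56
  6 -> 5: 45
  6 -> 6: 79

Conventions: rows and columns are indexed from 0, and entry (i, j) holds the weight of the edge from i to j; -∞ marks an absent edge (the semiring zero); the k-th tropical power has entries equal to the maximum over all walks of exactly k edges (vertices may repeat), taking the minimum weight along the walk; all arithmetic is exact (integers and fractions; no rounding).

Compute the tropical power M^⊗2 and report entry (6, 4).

M^⊗2:
  [56, 56, 55, 38, 55, 29, 29]
  [73, 94, 54, 38, 54, 55, 54]
  [73, 77, 59, 38, 55, 59, 59]
  [60, 71, 68, 60, 82, 60, 29]
  [32, 77, 68, 62, 80, 55, 62]
  [97, 68, 89, 27, 59, 80, 62]
  [73, 33, 71, 79, 56, 82, 79]
Key observation: the optimum is the walk 6->6->4, with weight 79 min 56 = 56.
Optimal value attained by: walk 6->6->4.
Answer: (M^⊗2)[6][4] = 56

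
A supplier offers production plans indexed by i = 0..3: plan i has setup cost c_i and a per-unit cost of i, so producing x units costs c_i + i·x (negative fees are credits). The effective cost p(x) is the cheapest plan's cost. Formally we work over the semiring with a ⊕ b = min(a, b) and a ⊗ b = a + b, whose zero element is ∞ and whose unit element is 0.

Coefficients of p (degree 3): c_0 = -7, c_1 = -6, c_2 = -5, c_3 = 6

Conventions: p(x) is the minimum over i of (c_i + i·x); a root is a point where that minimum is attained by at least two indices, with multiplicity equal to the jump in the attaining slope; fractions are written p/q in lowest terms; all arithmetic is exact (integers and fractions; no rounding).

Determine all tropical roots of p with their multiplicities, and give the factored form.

hull edge (i=0, c=-7) to (i=2, c=-5): slope 1, span 2
hull edge (i=2, c=-5) to (i=3, c=6): slope 11, span 1
Factored form: p(x) = 6 ⊗ (x ⊕ (-11)) ⊗ (x ⊕ (-1)) ⊗ (x ⊕ (-1))
Answer: roots = -11 (mult 1), -1 (mult 2)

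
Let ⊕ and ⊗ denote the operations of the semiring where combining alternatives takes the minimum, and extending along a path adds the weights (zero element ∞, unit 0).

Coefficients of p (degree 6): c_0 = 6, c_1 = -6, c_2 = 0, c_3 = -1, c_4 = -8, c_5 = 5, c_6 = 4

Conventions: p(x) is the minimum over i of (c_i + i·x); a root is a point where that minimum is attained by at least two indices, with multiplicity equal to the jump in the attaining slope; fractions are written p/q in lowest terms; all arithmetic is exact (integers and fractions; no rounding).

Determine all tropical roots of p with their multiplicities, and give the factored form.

hull edge (i=0, c=6) to (i=1, c=-6): slope -12, span 1
hull edge (i=1, c=-6) to (i=4, c=-8): slope -2/3, span 3
hull edge (i=4, c=-8) to (i=6, c=4): slope 6, span 2
Factored form: p(x) = 4 ⊗ (x ⊕ (-6)) ⊗ (x ⊕ (-6)) ⊗ (x ⊕ 2/3) ⊗ (x ⊕ 2/3) ⊗ (x ⊕ 2/3) ⊗ (x ⊕ 12)
Answer: roots = -6 (mult 2), 2/3 (mult 3), 12 (mult 1)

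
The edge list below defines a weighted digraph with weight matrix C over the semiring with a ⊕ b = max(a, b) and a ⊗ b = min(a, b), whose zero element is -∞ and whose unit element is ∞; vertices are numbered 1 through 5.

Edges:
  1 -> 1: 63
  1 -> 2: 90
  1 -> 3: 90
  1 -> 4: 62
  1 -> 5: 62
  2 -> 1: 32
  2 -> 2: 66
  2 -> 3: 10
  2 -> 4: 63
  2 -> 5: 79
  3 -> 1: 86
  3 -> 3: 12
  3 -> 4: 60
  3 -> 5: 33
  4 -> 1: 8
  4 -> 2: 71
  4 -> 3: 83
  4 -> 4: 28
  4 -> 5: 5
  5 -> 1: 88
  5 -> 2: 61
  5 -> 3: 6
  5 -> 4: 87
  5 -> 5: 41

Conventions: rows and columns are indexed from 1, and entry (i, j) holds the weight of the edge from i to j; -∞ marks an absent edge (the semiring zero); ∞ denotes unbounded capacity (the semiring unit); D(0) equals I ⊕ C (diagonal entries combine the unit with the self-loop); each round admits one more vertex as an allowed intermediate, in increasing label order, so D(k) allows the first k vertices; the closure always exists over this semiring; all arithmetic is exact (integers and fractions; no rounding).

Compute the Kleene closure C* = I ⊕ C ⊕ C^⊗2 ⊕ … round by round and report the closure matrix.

D(0):
  [∞, 90, 90, 62, 62]
  [32, ∞, 10, 63, 79]
  [86, -∞, ∞, 60, 33]
  [8, 71, 83, ∞, 5]
  [88, 61, 6, 87, ∞]
D(1):
  [∞, 90, 90, 62, 62]
  [32, ∞, 32, 63, 79]
  [86, 86, ∞, 62, 62]
  [8, 71, 83, ∞, 8]
  [88, 88, 88, 87, ∞]
D(2):
  [∞, 90, 90, 63, 79]
  [32, ∞, 32, 63, 79]
  [86, 86, ∞, 63, 79]
  [32, 71, 83, ∞, 71]
  [88, 88, 88, 87, ∞]
D(3):
  [∞, 90, 90, 63, 79]
  [32, ∞, 32, 63, 79]
  [86, 86, ∞, 63, 79]
  [83, 83, 83, ∞, 79]
  [88, 88, 88, 87, ∞]
D(4):
  [∞, 90, 90, 63, 79]
  [63, ∞, 63, 63, 79]
  [86, 86, ∞, 63, 79]
  [83, 83, 83, ∞, 79]
  [88, 88, 88, 87, ∞]
D(5):
  [∞, 90, 90, 79, 79]
  [79, ∞, 79, 79, 79]
  [86, 86, ∞, 79, 79]
  [83, 83, 83, ∞, 79]
  [88, 88, 88, 87, ∞]
Answer: C* = [[∞, 90, 90, 79, 79], [79, ∞, 79, 79, 79], [86, 86, ∞, 79, 79], [83, 83, 83, ∞, 79], [88, 88, 88, 87, ∞]]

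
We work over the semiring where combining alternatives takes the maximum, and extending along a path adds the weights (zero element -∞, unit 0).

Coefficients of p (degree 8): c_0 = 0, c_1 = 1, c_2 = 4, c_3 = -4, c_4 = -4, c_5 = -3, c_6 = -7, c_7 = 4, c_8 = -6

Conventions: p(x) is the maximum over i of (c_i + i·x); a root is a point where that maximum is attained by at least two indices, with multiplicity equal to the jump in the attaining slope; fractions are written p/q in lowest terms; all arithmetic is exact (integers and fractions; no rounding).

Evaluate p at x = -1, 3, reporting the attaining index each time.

p(-1) = max(0+0·(-1)=0, 1+1·(-1)=0, 4+2·(-1)=2, -4+3·(-1)=-7, -4+4·(-1)=-8, -3+5·(-1)=-8, -7+6·(-1)=-13, 4+7·(-1)=-3, -6+8·(-1)=-14) = 2 (attained by i=2)
p(3) = max(0+0·3=0, 1+1·3=4, 4+2·3=10, -4+3·3=5, -4+4·3=8, -3+5·3=12, -7+6·3=11, 4+7·3=25, -6+8·3=18) = 25 (attained by i=7)
Answer: p(-1) = 2; p(3) = 25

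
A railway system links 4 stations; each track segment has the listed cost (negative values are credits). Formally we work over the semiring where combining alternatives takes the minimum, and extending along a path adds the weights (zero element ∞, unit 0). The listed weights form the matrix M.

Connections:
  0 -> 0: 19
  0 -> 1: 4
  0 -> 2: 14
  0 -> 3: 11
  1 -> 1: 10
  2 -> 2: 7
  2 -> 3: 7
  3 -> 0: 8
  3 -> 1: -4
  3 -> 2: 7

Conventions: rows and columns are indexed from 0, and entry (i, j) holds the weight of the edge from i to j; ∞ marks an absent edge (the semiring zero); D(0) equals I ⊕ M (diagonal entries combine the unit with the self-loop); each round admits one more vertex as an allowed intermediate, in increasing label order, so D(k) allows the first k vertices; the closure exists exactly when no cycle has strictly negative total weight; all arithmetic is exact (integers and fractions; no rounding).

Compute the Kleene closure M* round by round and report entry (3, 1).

D(0):
  [0, 4, 14, 11]
  [∞, 0, ∞, ∞]
  [∞, ∞, 0, 7]
  [8, -4, 7, 0]
D(1):
  [0, 4, 14, 11]
  [∞, 0, ∞, ∞]
  [∞, ∞, 0, 7]
  [8, -4, 7, 0]
D(2):
  [0, 4, 14, 11]
  [∞, 0, ∞, ∞]
  [∞, ∞, 0, 7]
  [8, -4, 7, 0]
D(3):
  [0, 4, 14, 11]
  [∞, 0, ∞, ∞]
  [∞, ∞, 0, 7]
  [8, -4, 7, 0]
D(4):
  [0, 4, 14, 11]
  [∞, 0, ∞, ∞]
  [15, 3, 0, 7]
  [8, -4, 7, 0]
Answer: M*[3][1] = -4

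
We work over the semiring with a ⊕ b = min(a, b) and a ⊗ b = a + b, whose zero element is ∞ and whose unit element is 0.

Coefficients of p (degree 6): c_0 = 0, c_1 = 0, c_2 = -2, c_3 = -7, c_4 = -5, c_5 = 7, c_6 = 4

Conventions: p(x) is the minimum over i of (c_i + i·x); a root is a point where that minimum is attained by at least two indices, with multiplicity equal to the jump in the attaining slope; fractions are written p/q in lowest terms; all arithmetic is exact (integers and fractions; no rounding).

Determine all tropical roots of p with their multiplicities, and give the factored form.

hull edge (i=0, c=0) to (i=3, c=-7): slope -7/3, span 3
hull edge (i=3, c=-7) to (i=4, c=-5): slope 2, span 1
hull edge (i=4, c=-5) to (i=6, c=4): slope 9/2, span 2
Factored form: p(x) = 4 ⊗ (x ⊕ (-9/2)) ⊗ (x ⊕ (-9/2)) ⊗ (x ⊕ (-2)) ⊗ (x ⊕ 7/3) ⊗ (x ⊕ 7/3) ⊗ (x ⊕ 7/3)
Answer: roots = -9/2 (mult 2), -2 (mult 1), 7/3 (mult 3)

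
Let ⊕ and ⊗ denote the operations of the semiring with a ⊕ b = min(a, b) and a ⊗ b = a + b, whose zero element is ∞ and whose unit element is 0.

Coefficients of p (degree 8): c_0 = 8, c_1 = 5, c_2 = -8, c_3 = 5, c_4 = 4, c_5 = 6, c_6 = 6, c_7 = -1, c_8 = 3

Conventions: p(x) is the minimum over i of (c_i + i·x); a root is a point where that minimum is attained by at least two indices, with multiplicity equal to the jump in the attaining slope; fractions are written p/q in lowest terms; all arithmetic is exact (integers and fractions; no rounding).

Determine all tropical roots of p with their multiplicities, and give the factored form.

hull edge (i=0, c=8) to (i=2, c=-8): slope -8, span 2
hull edge (i=2, c=-8) to (i=7, c=-1): slope 7/5, span 5
hull edge (i=7, c=-1) to (i=8, c=3): slope 4, span 1
Factored form: p(x) = 3 ⊗ (x ⊕ (-4)) ⊗ (x ⊕ (-7/5)) ⊗ (x ⊕ (-7/5)) ⊗ (x ⊕ (-7/5)) ⊗ (x ⊕ (-7/5)) ⊗ (x ⊕ (-7/5)) ⊗ (x ⊕ 8) ⊗ (x ⊕ 8)
Answer: roots = -4 (mult 1), -7/5 (mult 5), 8 (mult 2)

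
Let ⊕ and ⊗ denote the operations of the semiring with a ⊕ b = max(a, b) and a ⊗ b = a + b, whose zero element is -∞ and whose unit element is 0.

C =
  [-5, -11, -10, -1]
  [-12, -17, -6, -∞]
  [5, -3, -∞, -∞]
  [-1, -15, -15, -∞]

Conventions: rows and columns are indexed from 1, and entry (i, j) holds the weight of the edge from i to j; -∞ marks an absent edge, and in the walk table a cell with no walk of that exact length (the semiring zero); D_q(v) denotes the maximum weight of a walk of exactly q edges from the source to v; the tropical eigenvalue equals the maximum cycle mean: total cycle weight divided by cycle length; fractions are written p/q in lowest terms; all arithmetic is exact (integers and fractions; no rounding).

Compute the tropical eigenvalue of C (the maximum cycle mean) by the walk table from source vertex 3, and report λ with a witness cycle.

q=0: [-∞, -∞, 0, -∞]
q=1: [5, -3, -∞, -∞]
q=2: [0, -6, -5, 4]
q=3: [3, -8, -10, -1]
q=4: [-2, -8, -7, 2]
Optimal cycle mean attained by: cycle 1->4->1, total (-1) + (-1), length 2.
Answer: λ = -1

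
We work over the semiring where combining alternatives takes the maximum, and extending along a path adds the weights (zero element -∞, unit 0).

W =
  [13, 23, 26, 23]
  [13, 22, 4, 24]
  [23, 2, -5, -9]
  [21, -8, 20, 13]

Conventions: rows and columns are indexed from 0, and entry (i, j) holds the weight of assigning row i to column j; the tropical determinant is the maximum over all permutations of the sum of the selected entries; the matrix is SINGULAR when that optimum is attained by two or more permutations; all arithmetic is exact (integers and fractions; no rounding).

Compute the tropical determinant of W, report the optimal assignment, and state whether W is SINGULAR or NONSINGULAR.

σ = (0, 1, 2, 3): 13 + 22 + (-5) + 13 = 43
σ = (0, 1, 3, 2): 13 + 22 + (-9) + 20 = 46
σ = (0, 2, 1, 3): 13 + 4 + 2 + 13 = 32
σ = (0, 2, 3, 1): 13 + 4 + (-9) + (-8) = 0
σ = (0, 3, 1, 2): 13 + 24 + 2 + 20 = 59
σ = (0, 3, 2, 1): 13 + 24 + (-5) + (-8) = 24
σ = (1, 0, 2, 3): 23 + 13 + (-5) + 13 = 44
σ = (1, 0, 3, 2): 23 + 13 + (-9) + 20 = 47
σ = (1, 2, 0, 3): 23 + 4 + 23 + 13 = 63
σ = (1, 2, 3, 0): 23 + 4 + (-9) + 21 = 39
σ = (1, 3, 0, 2): 23 + 24 + 23 + 20 = 90
σ = (1, 3, 2, 0): 23 + 24 + (-5) + 21 = 63
σ = (2, 0, 1, 3): 26 + 13 + 2 + 13 = 54
σ = (2, 0, 3, 1): 26 + 13 + (-9) + (-8) = 22
σ = (2, 1, 0, 3): 26 + 22 + 23 + 13 = 84
σ = (2, 1, 3, 0): 26 + 22 + (-9) + 21 = 60
σ = (2, 3, 0, 1): 26 + 24 + 23 + (-8) = 65
σ = (2, 3, 1, 0): 26 + 24 + 2 + 21 = 73
σ = (3, 0, 1, 2): 23 + 13 + 2 + 20 = 58
σ = (3, 0, 2, 1): 23 + 13 + (-5) + (-8) = 23
σ = (3, 1, 0, 2): 23 + 22 + 23 + 20 = 88
σ = (3, 1, 2, 0): 23 + 22 + (-5) + 21 = 61
σ = (3, 2, 0, 1): 23 + 4 + 23 + (-8) = 42
σ = (3, 2, 1, 0): 23 + 4 + 2 + 21 = 50
Optimal value attained by: σ = (1, 3, 0, 2).
Answer: det⊕(W) = 90; verdict: NONSINGULAR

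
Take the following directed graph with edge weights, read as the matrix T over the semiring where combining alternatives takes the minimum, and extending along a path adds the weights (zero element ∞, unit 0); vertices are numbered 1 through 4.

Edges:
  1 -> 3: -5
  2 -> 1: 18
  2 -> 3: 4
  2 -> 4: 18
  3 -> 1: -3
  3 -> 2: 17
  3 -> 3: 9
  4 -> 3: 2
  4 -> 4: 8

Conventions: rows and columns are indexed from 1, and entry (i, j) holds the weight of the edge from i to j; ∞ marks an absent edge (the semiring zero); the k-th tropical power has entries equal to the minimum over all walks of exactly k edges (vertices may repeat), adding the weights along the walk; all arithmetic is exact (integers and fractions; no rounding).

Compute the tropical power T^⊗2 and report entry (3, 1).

T^⊗2:
  [-8, 12, 4, ∞]
  [1, 21, 13, 26]
  [6, 26, -8, 35]
  [-1, 19, 10, 16]
Key observation: the optimum is the walk 3->3->1, with weight 9 + (-3) = 6.
Optimal value attained by: walk 3->3->1.
Answer: (T^⊗2)[3][1] = 6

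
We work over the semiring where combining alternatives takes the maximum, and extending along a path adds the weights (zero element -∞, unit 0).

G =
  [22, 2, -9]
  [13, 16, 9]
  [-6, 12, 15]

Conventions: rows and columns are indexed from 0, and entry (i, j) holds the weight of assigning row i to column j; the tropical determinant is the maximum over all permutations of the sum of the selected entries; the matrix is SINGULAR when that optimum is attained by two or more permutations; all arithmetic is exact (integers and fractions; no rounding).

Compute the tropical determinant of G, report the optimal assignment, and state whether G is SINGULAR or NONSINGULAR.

σ = (0, 1, 2): 22 + 16 + 15 = 53
σ = (0, 2, 1): 22 + 9 + 12 = 43
σ = (1, 0, 2): 2 + 13 + 15 = 30
σ = (1, 2, 0): 2 + 9 + (-6) = 5
σ = (2, 0, 1): (-9) + 13 + 12 = 16
σ = (2, 1, 0): (-9) + 16 + (-6) = 1
Optimal value attained by: σ = (0, 1, 2).
Answer: det⊕(G) = 53; verdict: NONSINGULAR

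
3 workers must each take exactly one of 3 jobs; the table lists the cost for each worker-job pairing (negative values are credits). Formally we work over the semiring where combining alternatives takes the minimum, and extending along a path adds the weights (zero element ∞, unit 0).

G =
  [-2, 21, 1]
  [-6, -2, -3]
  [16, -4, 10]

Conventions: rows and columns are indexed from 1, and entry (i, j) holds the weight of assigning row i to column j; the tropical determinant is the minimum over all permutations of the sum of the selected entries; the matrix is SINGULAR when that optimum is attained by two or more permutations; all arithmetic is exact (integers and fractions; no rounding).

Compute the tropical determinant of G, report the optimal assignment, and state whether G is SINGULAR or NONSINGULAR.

σ = (1, 2, 3): (-2) + (-2) + 10 = 6
σ = (1, 3, 2): (-2) + (-3) + (-4) = -9
σ = (2, 1, 3): 21 + (-6) + 10 = 25
σ = (2, 3, 1): 21 + (-3) + 16 = 34
σ = (3, 1, 2): 1 + (-6) + (-4) = -9
σ = (3, 2, 1): 1 + (-2) + 16 = 15
Optimal value attained by: σ = (1, 3, 2).
Answer: det⊕(G) = -9; verdict: SINGULAR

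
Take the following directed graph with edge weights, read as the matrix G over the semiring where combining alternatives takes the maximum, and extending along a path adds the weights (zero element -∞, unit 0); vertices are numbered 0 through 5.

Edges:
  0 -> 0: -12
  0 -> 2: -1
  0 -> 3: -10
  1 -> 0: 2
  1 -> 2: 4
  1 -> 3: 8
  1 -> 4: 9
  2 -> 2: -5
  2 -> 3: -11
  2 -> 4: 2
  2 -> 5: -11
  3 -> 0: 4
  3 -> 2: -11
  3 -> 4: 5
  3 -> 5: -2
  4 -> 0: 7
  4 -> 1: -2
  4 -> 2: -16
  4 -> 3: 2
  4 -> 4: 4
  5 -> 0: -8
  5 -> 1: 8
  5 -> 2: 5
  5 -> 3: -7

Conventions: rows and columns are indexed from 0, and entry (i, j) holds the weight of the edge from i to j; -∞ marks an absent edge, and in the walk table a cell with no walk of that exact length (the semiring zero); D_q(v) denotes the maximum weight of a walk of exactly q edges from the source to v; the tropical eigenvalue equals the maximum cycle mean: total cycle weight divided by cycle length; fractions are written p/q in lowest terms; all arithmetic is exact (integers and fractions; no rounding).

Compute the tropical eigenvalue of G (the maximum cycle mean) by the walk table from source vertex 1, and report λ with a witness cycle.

q=0: [-∞, 0, -∞, -∞, -∞, -∞]
q=1: [2, -∞, 4, 8, 9, -∞]
q=2: [16, 7, 1, 11, 13, 6]
q=3: [20, 14, 15, 15, 17, 9]
q=4: [24, 17, 19, 22, 23, 13]
q=5: [30, 21, 23, 25, 27, 20]
q=6: [34, 28, 29, 29, 31, 23]
Optimal cycle mean attained by: cycle 1->3->5->1, total 8 + (-2) + 8, length 3.
Answer: λ = 14/3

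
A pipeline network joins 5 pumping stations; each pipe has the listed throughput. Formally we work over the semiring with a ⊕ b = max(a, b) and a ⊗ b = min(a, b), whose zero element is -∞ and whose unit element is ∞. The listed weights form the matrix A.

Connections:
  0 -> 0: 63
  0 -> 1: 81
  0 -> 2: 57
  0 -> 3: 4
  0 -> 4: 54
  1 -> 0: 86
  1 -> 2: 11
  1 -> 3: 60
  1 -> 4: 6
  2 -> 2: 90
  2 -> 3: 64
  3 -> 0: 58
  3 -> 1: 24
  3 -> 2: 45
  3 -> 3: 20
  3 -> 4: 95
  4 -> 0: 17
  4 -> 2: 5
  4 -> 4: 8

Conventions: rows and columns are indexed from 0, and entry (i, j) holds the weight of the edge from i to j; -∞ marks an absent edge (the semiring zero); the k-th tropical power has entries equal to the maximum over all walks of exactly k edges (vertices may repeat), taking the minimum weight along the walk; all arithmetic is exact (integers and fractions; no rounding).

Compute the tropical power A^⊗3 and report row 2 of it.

A^⊗2:
  [81, 63, 57, 60, 54]
  [63, 81, 57, 20, 60]
  [58, 24, 90, 64, 64]
  [58, 58, 57, 45, 54]
  [17, 17, 17, 5, 17]
A^⊗3:
  [63, 81, 57, 60, 60]
  [81, 63, 57, 60, 54]
  [58, 58, 90, 64, 64]
  [58, 58, 57, 58, 54]
  [17, 17, 17, 17, 17]
Answer: row 2 of A^⊗3 = [58, 58, 90, 64, 64]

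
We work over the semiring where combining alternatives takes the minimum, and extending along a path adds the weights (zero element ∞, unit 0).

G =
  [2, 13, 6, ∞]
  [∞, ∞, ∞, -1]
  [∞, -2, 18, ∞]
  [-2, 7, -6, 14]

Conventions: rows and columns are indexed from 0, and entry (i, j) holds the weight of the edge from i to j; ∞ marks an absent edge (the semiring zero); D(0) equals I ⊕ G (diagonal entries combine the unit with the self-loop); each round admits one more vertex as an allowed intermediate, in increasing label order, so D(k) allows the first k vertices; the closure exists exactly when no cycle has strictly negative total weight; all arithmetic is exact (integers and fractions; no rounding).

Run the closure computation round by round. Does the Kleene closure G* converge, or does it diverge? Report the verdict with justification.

D(0):
  [0, 13, 6, ∞]
  [∞, 0, ∞, -1]
  [∞, -2, 0, ∞]
  [-2, 7, -6, 0]
D(1):
  [0, 13, 6, ∞]
  [∞, 0, ∞, -1]
  [∞, -2, 0, ∞]
  [-2, 7, -6, 0]
D(2):
  [0, 13, 6, 12]
  [∞, 0, ∞, -1]
  [∞, -2, 0, -3]
  [-2, 7, -6, 0]
Detection: at round 3, diagonal entry (3, 3) turns strictly negative.
Key observation: the cycle 3->2->1->3 has total weight (-6) + (-2) + (-1), which is strictly negative.
Answer: DIVERGES — negative cycle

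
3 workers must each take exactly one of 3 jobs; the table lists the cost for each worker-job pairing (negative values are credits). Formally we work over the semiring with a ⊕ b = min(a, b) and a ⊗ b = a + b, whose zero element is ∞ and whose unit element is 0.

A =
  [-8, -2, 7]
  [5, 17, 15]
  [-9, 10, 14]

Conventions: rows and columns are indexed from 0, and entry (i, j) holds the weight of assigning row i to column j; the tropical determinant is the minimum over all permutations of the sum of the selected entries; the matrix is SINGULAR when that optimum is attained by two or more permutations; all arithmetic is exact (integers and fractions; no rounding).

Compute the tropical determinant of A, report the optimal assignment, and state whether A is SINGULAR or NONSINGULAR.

σ = (0, 1, 2): (-8) + 17 + 14 = 23
σ = (0, 2, 1): (-8) + 15 + 10 = 17
σ = (1, 0, 2): (-2) + 5 + 14 = 17
σ = (1, 2, 0): (-2) + 15 + (-9) = 4
σ = (2, 0, 1): 7 + 5 + 10 = 22
σ = (2, 1, 0): 7 + 17 + (-9) = 15
Optimal value attained by: σ = (1, 2, 0).
Answer: det⊕(A) = 4; verdict: NONSINGULAR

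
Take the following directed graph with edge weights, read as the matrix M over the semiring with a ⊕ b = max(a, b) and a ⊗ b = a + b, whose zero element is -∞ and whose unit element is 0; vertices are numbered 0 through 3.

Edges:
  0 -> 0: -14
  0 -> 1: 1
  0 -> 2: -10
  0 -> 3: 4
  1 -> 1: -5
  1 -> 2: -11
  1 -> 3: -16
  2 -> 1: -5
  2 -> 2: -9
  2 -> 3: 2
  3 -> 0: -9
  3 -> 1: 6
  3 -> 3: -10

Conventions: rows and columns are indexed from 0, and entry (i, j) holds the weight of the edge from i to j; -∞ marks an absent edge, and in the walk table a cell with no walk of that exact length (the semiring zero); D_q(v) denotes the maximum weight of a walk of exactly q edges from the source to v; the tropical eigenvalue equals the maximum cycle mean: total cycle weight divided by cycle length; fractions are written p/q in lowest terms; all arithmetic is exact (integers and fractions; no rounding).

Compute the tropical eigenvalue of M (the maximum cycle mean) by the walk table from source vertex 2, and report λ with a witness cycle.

q=0: [-∞, -∞, 0, -∞]
q=1: [-∞, -5, -9, 2]
q=2: [-7, 8, -16, -7]
q=3: [-16, 3, -3, -3]
q=4: [-12, 3, -8, -1]
Optimal cycle mean attained by: cycle 1->2->3->1, total (-11) + 2 + 6, length 3.
Answer: λ = -1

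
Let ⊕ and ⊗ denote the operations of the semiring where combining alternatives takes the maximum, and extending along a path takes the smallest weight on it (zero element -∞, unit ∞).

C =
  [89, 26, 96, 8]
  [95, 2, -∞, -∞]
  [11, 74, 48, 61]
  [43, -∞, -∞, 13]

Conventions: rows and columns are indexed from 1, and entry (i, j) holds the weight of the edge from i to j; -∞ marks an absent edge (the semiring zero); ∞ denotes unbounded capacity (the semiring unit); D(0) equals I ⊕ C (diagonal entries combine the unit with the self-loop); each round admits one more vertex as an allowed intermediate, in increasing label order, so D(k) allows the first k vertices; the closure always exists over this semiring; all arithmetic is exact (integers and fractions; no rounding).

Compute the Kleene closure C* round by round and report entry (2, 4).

D(0):
  [∞, 26, 96, 8]
  [95, ∞, -∞, -∞]
  [11, 74, ∞, 61]
  [43, -∞, -∞, ∞]
D(1):
  [∞, 26, 96, 8]
  [95, ∞, 95, 8]
  [11, 74, ∞, 61]
  [43, 26, 43, ∞]
D(2):
  [∞, 26, 96, 8]
  [95, ∞, 95, 8]
  [74, 74, ∞, 61]
  [43, 26, 43, ∞]
D(3):
  [∞, 74, 96, 61]
  [95, ∞, 95, 61]
  [74, 74, ∞, 61]
  [43, 43, 43, ∞]
D(4):
  [∞, 74, 96, 61]
  [95, ∞, 95, 61]
  [74, 74, ∞, 61]
  [43, 43, 43, ∞]
Answer: C*[2][4] = 61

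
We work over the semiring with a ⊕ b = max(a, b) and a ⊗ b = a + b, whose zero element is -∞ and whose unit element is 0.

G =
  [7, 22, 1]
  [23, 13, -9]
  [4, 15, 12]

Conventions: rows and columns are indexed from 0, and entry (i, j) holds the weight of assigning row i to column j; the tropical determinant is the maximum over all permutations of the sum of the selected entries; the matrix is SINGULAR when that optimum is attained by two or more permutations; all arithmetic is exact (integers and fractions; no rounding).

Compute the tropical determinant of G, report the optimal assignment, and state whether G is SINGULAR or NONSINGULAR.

σ = (0, 1, 2): 7 + 13 + 12 = 32
σ = (0, 2, 1): 7 + (-9) + 15 = 13
σ = (1, 0, 2): 22 + 23 + 12 = 57
σ = (1, 2, 0): 22 + (-9) + 4 = 17
σ = (2, 0, 1): 1 + 23 + 15 = 39
σ = (2, 1, 0): 1 + 13 + 4 = 18
Optimal value attained by: σ = (1, 0, 2).
Answer: det⊕(G) = 57; verdict: NONSINGULAR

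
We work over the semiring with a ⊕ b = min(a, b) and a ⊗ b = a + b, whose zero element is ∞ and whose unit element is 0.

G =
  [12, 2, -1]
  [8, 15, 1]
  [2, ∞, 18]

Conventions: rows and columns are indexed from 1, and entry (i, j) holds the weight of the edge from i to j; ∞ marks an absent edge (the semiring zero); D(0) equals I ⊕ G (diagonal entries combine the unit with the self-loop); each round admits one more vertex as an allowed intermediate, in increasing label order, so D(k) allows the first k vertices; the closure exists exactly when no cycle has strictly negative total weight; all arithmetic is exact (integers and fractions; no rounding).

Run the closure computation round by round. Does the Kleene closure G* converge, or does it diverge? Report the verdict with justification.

D(0):
  [0, 2, -1]
  [8, 0, 1]
  [2, ∞, 0]
D(1):
  [0, 2, -1]
  [8, 0, 1]
  [2, 4, 0]
D(2):
  [0, 2, -1]
  [8, 0, 1]
  [2, 4, 0]
D(3):
  [0, 2, -1]
  [3, 0, 1]
  [2, 4, 0]
Key observation: every diagonal entry stays at the unit through all rounds, so no improving cycle exists.
Answer: CONVERGES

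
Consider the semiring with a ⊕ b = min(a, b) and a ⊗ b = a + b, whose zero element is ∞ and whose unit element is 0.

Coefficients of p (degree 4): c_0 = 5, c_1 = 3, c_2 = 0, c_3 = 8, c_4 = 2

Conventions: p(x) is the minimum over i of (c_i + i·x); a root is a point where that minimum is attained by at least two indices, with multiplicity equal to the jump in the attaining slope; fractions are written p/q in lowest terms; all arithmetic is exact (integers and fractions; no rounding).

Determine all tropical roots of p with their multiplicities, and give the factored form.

hull edge (i=0, c=5) to (i=2, c=0): slope -5/2, span 2
hull edge (i=2, c=0) to (i=4, c=2): slope 1, span 2
Factored form: p(x) = 2 ⊗ (x ⊕ (-1)) ⊗ (x ⊕ (-1)) ⊗ (x ⊕ 5/2) ⊗ (x ⊕ 5/2)
Answer: roots = -1 (mult 2), 5/2 (mult 2)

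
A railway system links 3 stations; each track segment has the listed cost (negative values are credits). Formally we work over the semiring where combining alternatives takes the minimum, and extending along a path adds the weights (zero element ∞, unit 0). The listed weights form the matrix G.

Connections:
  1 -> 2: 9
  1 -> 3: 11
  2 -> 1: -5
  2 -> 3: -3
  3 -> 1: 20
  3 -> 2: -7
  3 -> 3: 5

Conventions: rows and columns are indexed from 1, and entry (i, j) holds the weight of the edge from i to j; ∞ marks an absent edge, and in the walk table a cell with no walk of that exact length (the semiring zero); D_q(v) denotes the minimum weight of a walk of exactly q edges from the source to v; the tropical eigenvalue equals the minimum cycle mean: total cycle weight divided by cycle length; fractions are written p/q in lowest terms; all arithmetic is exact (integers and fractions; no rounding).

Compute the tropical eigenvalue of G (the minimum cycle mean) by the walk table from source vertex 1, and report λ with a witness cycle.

q=0: [0, ∞, ∞]
q=1: [∞, 9, 11]
q=2: [4, 4, 6]
q=3: [-1, -1, 1]
Optimal cycle mean attained by: cycle 2->3->2, total (-3) + (-7), length 2.
Answer: λ = -5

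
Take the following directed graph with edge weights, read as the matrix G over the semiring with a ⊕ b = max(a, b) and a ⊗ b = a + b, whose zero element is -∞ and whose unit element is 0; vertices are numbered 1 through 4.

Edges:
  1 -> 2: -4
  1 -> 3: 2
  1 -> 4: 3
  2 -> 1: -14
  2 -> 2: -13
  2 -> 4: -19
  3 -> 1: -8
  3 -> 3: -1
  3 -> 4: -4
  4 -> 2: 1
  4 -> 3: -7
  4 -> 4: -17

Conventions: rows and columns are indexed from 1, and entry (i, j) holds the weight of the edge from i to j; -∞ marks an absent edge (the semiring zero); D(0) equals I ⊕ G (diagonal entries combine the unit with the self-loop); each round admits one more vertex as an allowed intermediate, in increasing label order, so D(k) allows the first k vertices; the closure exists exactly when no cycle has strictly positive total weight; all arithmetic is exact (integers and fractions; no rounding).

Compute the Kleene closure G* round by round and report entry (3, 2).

D(0):
  [0, -4, 2, 3]
  [-14, 0, -∞, -19]
  [-8, -∞, 0, -4]
  [-∞, 1, -7, 0]
D(1):
  [0, -4, 2, 3]
  [-14, 0, -12, -11]
  [-8, -12, 0, -4]
  [-∞, 1, -7, 0]
D(2):
  [0, -4, 2, 3]
  [-14, 0, -12, -11]
  [-8, -12, 0, -4]
  [-13, 1, -7, 0]
D(3):
  [0, -4, 2, 3]
  [-14, 0, -12, -11]
  [-8, -12, 0, -4]
  [-13, 1, -7, 0]
D(4):
  [0, 4, 2, 3]
  [-14, 0, -12, -11]
  [-8, -3, 0, -4]
  [-13, 1, -7, 0]
Answer: G*[3][2] = -3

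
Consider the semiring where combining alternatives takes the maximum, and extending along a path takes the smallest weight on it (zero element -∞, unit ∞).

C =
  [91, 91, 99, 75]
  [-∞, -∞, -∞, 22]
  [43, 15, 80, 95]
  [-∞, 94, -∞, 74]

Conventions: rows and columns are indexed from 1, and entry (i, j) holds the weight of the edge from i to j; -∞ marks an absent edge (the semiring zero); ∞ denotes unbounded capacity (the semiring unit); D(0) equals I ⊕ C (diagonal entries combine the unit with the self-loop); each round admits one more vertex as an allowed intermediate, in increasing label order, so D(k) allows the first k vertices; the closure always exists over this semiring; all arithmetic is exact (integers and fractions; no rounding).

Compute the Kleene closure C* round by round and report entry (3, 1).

D(0):
  [∞, 91, 99, 75]
  [-∞, ∞, -∞, 22]
  [43, 15, ∞, 95]
  [-∞, 94, -∞, ∞]
D(1):
  [∞, 91, 99, 75]
  [-∞, ∞, -∞, 22]
  [43, 43, ∞, 95]
  [-∞, 94, -∞, ∞]
D(2):
  [∞, 91, 99, 75]
  [-∞, ∞, -∞, 22]
  [43, 43, ∞, 95]
  [-∞, 94, -∞, ∞]
D(3):
  [∞, 91, 99, 95]
  [-∞, ∞, -∞, 22]
  [43, 43, ∞, 95]
  [-∞, 94, -∞, ∞]
D(4):
  [∞, 94, 99, 95]
  [-∞, ∞, -∞, 22]
  [43, 94, ∞, 95]
  [-∞, 94, -∞, ∞]
Answer: C*[3][1] = 43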